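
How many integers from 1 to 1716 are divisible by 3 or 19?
⌊1716/3⌋ + ⌊1716/19⌋ - ⌊1716/57⌋ = 572 + 90 - 30 = 632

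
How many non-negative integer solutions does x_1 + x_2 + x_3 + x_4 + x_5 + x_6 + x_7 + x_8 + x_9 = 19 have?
C(19+9-1, 9-1) = C(27, 8) = 2220075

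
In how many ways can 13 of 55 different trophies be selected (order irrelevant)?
C(55,13) = 55!/(13!×42!) = 1451182990950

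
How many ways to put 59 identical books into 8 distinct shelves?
C(59+8-1, 8-1) = C(66, 7) = 778789440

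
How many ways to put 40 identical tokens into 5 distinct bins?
C(40+5-1, 5-1) = C(44, 4) = 135751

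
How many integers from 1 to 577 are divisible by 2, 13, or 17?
⌊577/2⌋+⌊577/13⌋+⌊577/17⌋ - ⌊577/26⌋-⌊577/34⌋-⌊577/221⌋ + ⌊577/442⌋ = 288+44+33 - 22-16-2 + 1 = 326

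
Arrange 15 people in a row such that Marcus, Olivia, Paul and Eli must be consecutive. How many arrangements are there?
Treat the 4 as one block: (15-4+1)! × 4! = 479001600 × 24 = 11496038400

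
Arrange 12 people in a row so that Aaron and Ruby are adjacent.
Treat as block: (12-1)! × 2! = 39916800 × 2 = 79833600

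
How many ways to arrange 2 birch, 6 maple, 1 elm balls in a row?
9! / (2! × 6! × 1!) = 252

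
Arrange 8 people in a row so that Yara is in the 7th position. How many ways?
Fix one position: (8-1)! = 5040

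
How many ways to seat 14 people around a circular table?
Circular: fix one position, arrange the rest. (14-1)! = 6227020800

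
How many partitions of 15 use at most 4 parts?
By conjugation, equals partitions of 15 into parts ≤ 4. Let r_j(i) = number of partitions of i into parts ≤ j, for i = 0..15. r_1(i) = 1 for all i; r_j(i) = r_{j-1}(i) + r_j(i-j). Rows j = 2..4: ≤2: 1 1 2 2 3 3 4 4 5 5 6 6 7 7 8 8; ≤3: 1 1 2 3 4 5 7 8 10 12 14 16 19 21 24 27; ≤4: 1 1 2 3 5 6 9 11 15 18 23 27 34 39 47 54. r_4(15) = 54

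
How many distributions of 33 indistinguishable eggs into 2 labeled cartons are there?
C(33+2-1, 2-1) = C(34, 1) = 34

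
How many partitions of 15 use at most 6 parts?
By conjugation, equals partitions of 15 into parts ≤ 6. Let r_j(i) = number of partitions of i into parts ≤ j, for i = 0..15. r_1(i) = 1 for all i; r_j(i) = r_{j-1}(i) + r_j(i-j). Rows j = 2..6: ≤2: 1 1 2 2 3 3 4 4 5 5 6 6 7 7 8 8; ≤3: 1 1 2 3 4 5 7 8 10 12 14 16 19 21 24 27; ≤4: 1 1 2 3 5 6 9 11 15 18 23 27 34 39 47 54; ≤5: 1 1 2 3 5 7 10 13 18 23 30 37 47 57 70 84; ≤6: 1 1 2 3 5 7 11 14 20 26 35 44 58 71 90 110. r_6(15) = 110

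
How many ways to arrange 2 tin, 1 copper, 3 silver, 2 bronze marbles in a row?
8! / (2! × 1! × 3! × 2!) = 1680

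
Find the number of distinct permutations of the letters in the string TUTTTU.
6! / (2! × 4!) = 15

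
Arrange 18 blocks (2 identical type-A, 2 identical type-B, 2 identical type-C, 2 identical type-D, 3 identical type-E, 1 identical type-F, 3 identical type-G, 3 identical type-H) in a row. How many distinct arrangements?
18! / (2! × 2! × 2! × 2! × 3! × 1! × 3! × 3!) = 1852538688000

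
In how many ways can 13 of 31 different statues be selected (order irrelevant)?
C(31,13) = 31!/(13!×18!) = 206253075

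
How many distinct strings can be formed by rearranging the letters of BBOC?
4! / (1! × 2! × 1!) = 12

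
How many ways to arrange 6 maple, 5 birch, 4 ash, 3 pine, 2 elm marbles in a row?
20! / (6! × 5! × 4! × 3! × 2!) = 97772875200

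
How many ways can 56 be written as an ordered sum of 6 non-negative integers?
C(56+6-1, 6-1) = C(61, 5) = 5949147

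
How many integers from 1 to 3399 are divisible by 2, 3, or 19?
⌊3399/2⌋+⌊3399/3⌋+⌊3399/19⌋ - ⌊3399/6⌋-⌊3399/38⌋-⌊3399/57⌋ + ⌊3399/114⌋ = 1699+1133+178 - 566-89-59 + 29 = 2325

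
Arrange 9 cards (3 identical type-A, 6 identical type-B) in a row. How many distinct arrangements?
9! / (3! × 6!) = 84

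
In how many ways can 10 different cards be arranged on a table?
10! = 3628800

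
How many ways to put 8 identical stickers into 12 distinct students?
C(8+12-1, 12-1) = C(19, 11) = 75582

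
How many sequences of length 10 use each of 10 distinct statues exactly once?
10! = 3628800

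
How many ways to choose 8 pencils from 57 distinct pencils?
C(57,8) = 57!/(8!×49!) = 1652411475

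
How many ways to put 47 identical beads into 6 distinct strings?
C(47+6-1, 6-1) = C(52, 5) = 2598960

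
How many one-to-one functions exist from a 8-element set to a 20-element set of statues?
P(20,8) = 20!/(20-8)! = 5079110400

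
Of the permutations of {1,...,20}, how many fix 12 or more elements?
Exactly j fixed points: C(20,j)·!(20-j); sum over j ≥ 12 (derangement numbers via !m = (m-1)·(!(m-1) + !(m-2)): !0..!8 = 1, 0, 1, 2, 9, 44, 265, 1854, 14833). Σ_{j=12}^{20} C(20,j)·!(20-j) = C(20,12)·!8 + C(20,13)·!7 + C(20,14)·!6 + C(20,15)·!5 + C(20,16)·!4 + C(20,17)·!3 + C(20,18)·!2 + C(20,19)·!1 + C(20,20)·!0 = 125970·14833 + 77520·1854 + 38760·265 + 15504·44 + 4845·9 + 1140·2 + 190·1 + 20·0 + 1·1 = 2023234742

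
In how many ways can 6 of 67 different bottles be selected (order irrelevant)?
C(67,6) = 67!/(6!×61!) = 99795696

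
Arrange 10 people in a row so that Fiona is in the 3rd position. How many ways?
Fix one position: (10-1)! = 362880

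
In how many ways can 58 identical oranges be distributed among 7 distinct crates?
C(58+7-1, 7-1) = C(64, 6) = 74974368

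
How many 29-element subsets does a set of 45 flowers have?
C(45,29) = 45!/(29!×16!) = 646626422970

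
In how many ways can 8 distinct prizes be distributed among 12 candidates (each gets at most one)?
P(12,8) = 12!/(12-8)! = 19958400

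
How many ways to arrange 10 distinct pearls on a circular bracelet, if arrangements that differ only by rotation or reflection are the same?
(10-1)!/2 = 362880/2 = 181440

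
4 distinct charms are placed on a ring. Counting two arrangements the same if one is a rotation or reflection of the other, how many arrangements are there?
(4-1)!/2 = 6/2 = 3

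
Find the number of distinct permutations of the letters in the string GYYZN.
5! / (1! × 2! × 1! × 1!) = 60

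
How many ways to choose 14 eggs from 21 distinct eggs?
C(21,14) = 21!/(14!×7!) = 116280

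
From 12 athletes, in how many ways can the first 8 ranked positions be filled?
P(12,8) = 12!/(12-8)! = 19958400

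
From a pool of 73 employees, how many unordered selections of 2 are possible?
C(73,2) = 73!/(2!×71!) = 2628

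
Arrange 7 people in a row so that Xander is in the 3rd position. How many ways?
Fix one position: (7-1)! = 720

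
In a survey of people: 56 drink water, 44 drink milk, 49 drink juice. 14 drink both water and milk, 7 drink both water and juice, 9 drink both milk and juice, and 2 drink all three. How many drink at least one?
|A∪B∪C| = 56+44+49-14-7-9+2 = 121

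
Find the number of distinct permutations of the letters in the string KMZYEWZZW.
9! / (3! × 1! × 1! × 2! × 1! × 1!) = 30240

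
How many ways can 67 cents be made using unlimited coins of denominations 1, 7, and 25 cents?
Coefficient of x^67 in 1/(1-x^1) · 1/(1-x^7) · 1/(1-x^25). Case on j = number of 25-cent coins (j = 0..2); remainder r = 67 - 25j is made from {1,7} in ⌊r/7⌋+1 ways. r = 67, 42, 17 → 10 + 7 + 3 = 20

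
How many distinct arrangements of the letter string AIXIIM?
6! / (3! × 1! × 1! × 1!) = 120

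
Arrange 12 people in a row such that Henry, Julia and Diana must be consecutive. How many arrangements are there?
Treat the 3 as one block: (12-3+1)! × 3! = 3628800 × 6 = 21772800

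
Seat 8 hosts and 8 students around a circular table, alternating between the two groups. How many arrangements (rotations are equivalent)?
Fix one of the hosts: (8-1)! ways for the remaining hosts, × 8! ways for the students = 5040 × 40320 = 203212800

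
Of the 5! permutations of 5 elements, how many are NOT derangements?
Complement of the derangements. !5 = Σ_{j=0}^{5} (-1)^j·5!/j! = 120 - 120 + 60 - 20 + 5 - 1 = 44. 5! - !5 = 120 - 44 = 76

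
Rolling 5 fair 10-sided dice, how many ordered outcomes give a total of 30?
Coefficient of x^30 in (x + x² + ... + x^10)^5. By inclusion-exclusion on dice exceeding 10: Σ_j (-1)^j C(5,j)·C(30-1-10j, 4) = C(5,0)·C(29,4) - C(5,1)·C(19,4) + C(5,2)·C(9,4) = 1·23751 - 5·3876 + 10·126 = 5631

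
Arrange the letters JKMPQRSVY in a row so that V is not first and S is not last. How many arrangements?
By inclusion-exclusion: 9! - 2×(9-1)! + (9-2)! = 362880 - 80640 + 5040 = 287280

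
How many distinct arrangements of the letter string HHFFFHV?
7! / (3! × 3! × 1!) = 140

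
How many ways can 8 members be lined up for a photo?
8! = 40320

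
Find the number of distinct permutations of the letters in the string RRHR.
4! / (1! × 3!) = 4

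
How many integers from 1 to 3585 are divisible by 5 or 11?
⌊3585/5⌋ + ⌊3585/11⌋ - ⌊3585/55⌋ = 717 + 325 - 65 = 977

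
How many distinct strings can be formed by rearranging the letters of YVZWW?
5! / (1! × 1! × 1! × 2!) = 60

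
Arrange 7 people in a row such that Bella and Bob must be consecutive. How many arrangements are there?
Treat the 2 as one block: (7-2+1)! × 2! = 720 × 2 = 1440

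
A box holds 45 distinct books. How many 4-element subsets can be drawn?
C(45,4) = 45!/(4!×41!) = 148995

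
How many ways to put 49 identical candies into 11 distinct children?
C(49+11-1, 11-1) = C(59, 10) = 62828356305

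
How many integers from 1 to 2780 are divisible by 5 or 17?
⌊2780/5⌋ + ⌊2780/17⌋ - ⌊2780/85⌋ = 556 + 163 - 32 = 687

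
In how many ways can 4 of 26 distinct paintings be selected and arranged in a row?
P(26,4) = 26!/(26-4)! = 358800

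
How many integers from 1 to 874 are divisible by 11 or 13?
⌊874/11⌋ + ⌊874/13⌋ - ⌊874/143⌋ = 79 + 67 - 6 = 140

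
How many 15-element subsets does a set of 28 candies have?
C(28,15) = 28!/(15!×13!) = 37442160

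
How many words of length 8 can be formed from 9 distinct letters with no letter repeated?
P(9,8) = 9!/(9-8)! = 362880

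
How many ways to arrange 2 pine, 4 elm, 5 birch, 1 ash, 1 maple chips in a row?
13! / (2! × 4! × 5! × 1! × 1!) = 1081080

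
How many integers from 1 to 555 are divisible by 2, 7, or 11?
⌊555/2⌋+⌊555/7⌋+⌊555/11⌋ - ⌊555/14⌋-⌊555/22⌋-⌊555/77⌋ + ⌊555/154⌋ = 277+79+50 - 39-25-7 + 3 = 338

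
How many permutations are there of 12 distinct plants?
12! = 479001600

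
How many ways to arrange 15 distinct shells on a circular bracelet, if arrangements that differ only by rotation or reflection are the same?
(15-1)!/2 = 87178291200/2 = 43589145600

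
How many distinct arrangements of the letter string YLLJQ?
5! / (1! × 1! × 2! × 1!) = 60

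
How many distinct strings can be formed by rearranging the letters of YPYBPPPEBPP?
11! / (6! × 2! × 1! × 2!) = 13860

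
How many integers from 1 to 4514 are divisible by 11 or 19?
⌊4514/11⌋ + ⌊4514/19⌋ - ⌊4514/209⌋ = 410 + 237 - 21 = 626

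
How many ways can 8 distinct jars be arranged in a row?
8! = 40320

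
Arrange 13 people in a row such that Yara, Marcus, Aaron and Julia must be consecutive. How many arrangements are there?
Treat the 4 as one block: (13-4+1)! × 4! = 3628800 × 24 = 87091200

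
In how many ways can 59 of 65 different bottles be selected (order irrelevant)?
C(65,59) = 65!/(59!×6!) = 82598880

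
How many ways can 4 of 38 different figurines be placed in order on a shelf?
P(38,4) = 38!/(38-4)! = 1771560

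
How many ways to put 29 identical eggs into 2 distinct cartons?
C(29+2-1, 2-1) = C(30, 1) = 30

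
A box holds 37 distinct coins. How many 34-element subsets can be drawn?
C(37,34) = 37!/(34!×3!) = 7770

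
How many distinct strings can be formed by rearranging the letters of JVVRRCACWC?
10! / (1! × 2! × 1! × 3! × 1! × 2!) = 151200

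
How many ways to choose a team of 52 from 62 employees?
C(62,52) = 62!/(52!×10!) = 107518933731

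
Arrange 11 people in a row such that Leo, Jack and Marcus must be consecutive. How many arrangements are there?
Treat the 3 as one block: (11-3+1)! × 3! = 362880 × 6 = 2177280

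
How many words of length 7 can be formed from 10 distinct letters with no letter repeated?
P(10,7) = 10!/(10-7)! = 604800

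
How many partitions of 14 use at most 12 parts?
By conjugation, equals partitions of 14 into parts ≤ 12. Let r_j(i) = number of partitions of i into parts ≤ j, for i = 0..14. r_1(i) = 1 for all i; r_j(i) = r_{j-1}(i) + r_j(i-j). Rows j = 2..12: ≤2: 1 1 2 2 3 3 4 4 5 5 6 6 7 7 8; ≤3: 1 1 2 3 4 5 7 8 10 12 14 16 19 21 24; ≤4: 1 1 2 3 5 6 9 11 15 18 23 27 34 39 47; ≤5: 1 1 2 3 5 7 10 13 18 23 30 37 47 57 70; ≤6: 1 1 2 3 5 7 11 14 20 26 35 44 58 71 90; ≤7: 1 1 2 3 5 7 11 15 21 28 38 49 65 82 105; ≤8: 1 1 2 3 5 7 11 15 22 29 40 52 70 89 116; ≤9: 1 1 2 3 5 7 11 15 22 30 41 54 73 94 123; ≤10: 1 1 2 3 5 7 11 15 22 30 42 55 75 97 128; ≤11: 1 1 2 3 5 7 11 15 22 30 42 56 76 99 131; ≤12: 1 1 2 3 5 7 11 15 22 30 42 56 77 100 133. r_12(14) = 133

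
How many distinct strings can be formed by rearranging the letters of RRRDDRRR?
8! / (2! × 6!) = 28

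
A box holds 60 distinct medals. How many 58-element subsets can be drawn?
C(60,58) = 60!/(58!×2!) = 1770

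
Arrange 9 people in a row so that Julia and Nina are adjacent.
Treat as block: (9-1)! × 2! = 40320 × 2 = 80640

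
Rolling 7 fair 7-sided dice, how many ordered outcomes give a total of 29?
Coefficient of x^29 in (x + x² + ... + x^7)^7. By inclusion-exclusion on dice exceeding 7: Σ_j (-1)^j C(7,j)·C(29-1-7j, 6) = C(7,0)·C(28,6) - C(7,1)·C(21,6) + C(7,2)·C(14,6) - C(7,3)·C(7,6) = 1·376740 - 7·54264 + 21·3003 - 35·7 = 59710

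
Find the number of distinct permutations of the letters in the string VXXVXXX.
7! / (2! × 5!) = 21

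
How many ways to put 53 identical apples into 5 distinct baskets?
C(53+5-1, 5-1) = C(57, 4) = 395010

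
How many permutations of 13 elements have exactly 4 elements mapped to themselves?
Choose the 4 fixed points C(13,4) = 715, derange the rest: !9 = Σ_{j=0}^{9} (-1)^j·9!/j! = 362880 - 362880 + 181440 - 60480 + 15120 - 3024 + 504 - 72 + 9 - 1 = 133496. Product = 715 × 133496 = 95449640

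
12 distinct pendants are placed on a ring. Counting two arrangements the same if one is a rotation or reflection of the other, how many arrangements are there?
(12-1)!/2 = 39916800/2 = 19958400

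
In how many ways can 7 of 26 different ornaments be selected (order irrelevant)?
C(26,7) = 26!/(7!×19!) = 657800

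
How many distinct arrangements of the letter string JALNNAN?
7! / (1! × 3! × 1! × 2!) = 420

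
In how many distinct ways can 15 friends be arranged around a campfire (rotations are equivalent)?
Circular: fix one position, arrange the rest. (15-1)! = 87178291200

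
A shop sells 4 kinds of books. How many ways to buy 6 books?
C(6+4-1, 4-1) = C(9, 3) = 84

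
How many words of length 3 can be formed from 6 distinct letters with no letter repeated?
P(6,3) = 6!/(6-3)! = 120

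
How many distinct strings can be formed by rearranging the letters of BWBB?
4! / (3! × 1!) = 4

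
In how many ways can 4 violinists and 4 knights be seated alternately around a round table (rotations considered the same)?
Fix one of the violinists: (4-1)! ways for the remaining violinists, × 4! ways for the knights = 6 × 24 = 144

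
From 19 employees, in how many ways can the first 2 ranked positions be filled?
P(19,2) = 19!/(19-2)! = 342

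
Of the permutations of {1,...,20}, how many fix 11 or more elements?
Exactly j fixed points: C(20,j)·!(20-j); sum over j ≥ 11 (derangement numbers via !m = (m-1)·(!(m-1) + !(m-2)): !0..!9 = 1, 0, 1, 2, 9, 44, 265, 1854, 14833, 133496). Σ_{j=11}^{20} C(20,j)·!(20-j) = C(20,11)·!9 + C(20,12)·!8 + C(20,13)·!7 + C(20,14)·!6 + C(20,15)·!5 + C(20,16)·!4 + C(20,17)·!3 + C(20,18)·!2 + C(20,19)·!1 + C(20,20)·!0 = 167960·133496 + 125970·14833 + 77520·1854 + 38760·265 + 15504·44 + 4845·9 + 1140·2 + 190·1 + 20·0 + 1·1 = 24445222902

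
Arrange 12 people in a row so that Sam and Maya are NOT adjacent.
Total - adjacent = 12! - (12-1)!×2 = 479001600 - 79833600 = 399168000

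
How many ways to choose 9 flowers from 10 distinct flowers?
C(10,9) = 10!/(9!×1!) = 10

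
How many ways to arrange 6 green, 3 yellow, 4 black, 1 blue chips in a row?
14! / (6! × 3! × 4! × 1!) = 840840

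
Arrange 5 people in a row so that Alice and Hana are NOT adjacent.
Total - adjacent = 5! - (5-1)!×2 = 120 - 48 = 72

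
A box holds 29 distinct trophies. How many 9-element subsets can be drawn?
C(29,9) = 29!/(9!×20!) = 10015005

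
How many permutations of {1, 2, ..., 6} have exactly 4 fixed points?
Choose the 4 fixed points C(6,4) = 15, derange the rest: !2 = Σ_{j=0}^{2} (-1)^j·2!/j! = 2 - 2 + 1 = 1. Product = 15 × 1 = 15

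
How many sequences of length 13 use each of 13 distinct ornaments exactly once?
13! = 6227020800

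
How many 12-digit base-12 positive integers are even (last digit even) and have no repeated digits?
Last∈{0,2,4,6,8,10}. Last=0: 39916800. Last nonzero: 5×10×P(10,10) = 181440000. Total = 221356800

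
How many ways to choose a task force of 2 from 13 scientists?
C(13,2) = 13!/(2!×11!) = 78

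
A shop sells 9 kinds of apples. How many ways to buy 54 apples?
C(54+9-1, 9-1) = C(62, 8) = 3381098545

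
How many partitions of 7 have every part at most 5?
Let r_j(i) = number of partitions of i into parts ≤ j, for i = 0..7. r_1(i) = 1 for all i; r_j(i) = r_{j-1}(i) + r_j(i-j). Rows j = 2..5: ≤2: 1 1 2 2 3 3 4 4; ≤3: 1 1 2 3 4 5 7 8; ≤4: 1 1 2 3 5 6 9 11; ≤5: 1 1 2 3 5 7 10 13. r_5(7) = 13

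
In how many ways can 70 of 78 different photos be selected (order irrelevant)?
C(78,70) = 78!/(70!×8!) = 23446881315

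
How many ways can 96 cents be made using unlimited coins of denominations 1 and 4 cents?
Coefficient of x^96 in 1/(1-x^1) · 1/(1-x^4). Use j coins of 4 for j = 0..⌊96/4⌋ = 24, the rest in 1s: 24 + 1 = 25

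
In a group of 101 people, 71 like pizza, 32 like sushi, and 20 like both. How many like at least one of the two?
|A∪B| = |A| + |B| - |A∩B| = 71 + 32 - 20 = 83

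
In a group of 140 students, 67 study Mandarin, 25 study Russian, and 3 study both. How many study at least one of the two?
|A∪B| = |A| + |B| - |A∩B| = 67 + 25 - 3 = 89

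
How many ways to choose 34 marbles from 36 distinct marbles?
C(36,34) = 36!/(34!×2!) = 630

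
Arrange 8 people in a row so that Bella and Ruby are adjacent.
Treat as block: (8-1)! × 2! = 5040 × 2 = 10080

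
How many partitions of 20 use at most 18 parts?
By conjugation, equals partitions of 20 into parts ≤ 18. Let r_j(i) = number of partitions of i into parts ≤ j, for i = 0..20. r_1(i) = 1 for all i; r_j(i) = r_{j-1}(i) + r_j(i-j). Rows j = 2..18: ≤2: 1 1 2 2 3 3 4 4 5 5 6 6 7 7 8 8 9 9 10 10 11; ≤3: 1 1 2 3 4 5 7 8 10 12 14 16 19 21 24 27 30 33 37 40 44; ≤4: 1 1 2 3 5 6 9 11 15 18 23 27 34 39 47 54 64 72 84 94 108; ≤5: 1 1 2 3 5 7 10 13 18 23 30 37 47 57 70 84 101 119 141 164 192; ≤6: 1 1 2 3 5 7 11 14 20 26 35 44 58 71 90 110 136 163 199 235 282; ≤7: 1 1 2 3 5 7 11 15 21 28 38 49 65 82 105 131 164 201 248 300 364; ≤8: 1 1 2 3 5 7 11 15 22 29 40 52 70 89 116 146 186 230 288 352 434; ≤9: 1 1 2 3 5 7 11 15 22 30 41 54 73 94 123 157 201 252 318 393 488; ≤10: 1 1 2 3 5 7 11 15 22 30 42 55 75 97 128 164 212 267 340 423 530; ≤11: 1 1 2 3 5 7 11 15 22 30 42 56 76 99 131 169 219 278 355 445 560; ≤12: 1 1 2 3 5 7 11 15 22 30 42 56 77 100 133 172 224 285 366 460 582; ≤13: 1 1 2 3 5 7 11 15 22 30 42 56 77 101 134 174 227 290 373 471 597; ≤14: 1 1 2 3 5 7 11 15 22 30 42 56 77 101 135 175 229 293 378 478 608; ≤15: 1 1 2 3 5 7 11 15 22 30 42 56 77 101 135 176 230 295 381 483 615; ≤16: 1 1 2 3 5 7 11 15 22 30 42 56 77 101 135 176 231 296 383 486 620; ≤17: 1 1 2 3 5 7 11 15 22 30 42 56 77 101 135 176 231 297 384 488 623; ≤18: 1 1 2 3 5 7 11 15 22 30 42 56 77 101 135 176 231 297 385 489 625. r_18(20) = 625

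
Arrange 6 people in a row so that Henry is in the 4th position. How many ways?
Fix one position: (6-1)! = 120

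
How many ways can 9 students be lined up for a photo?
9! = 362880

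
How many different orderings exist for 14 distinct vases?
14! = 87178291200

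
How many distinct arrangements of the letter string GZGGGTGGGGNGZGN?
15! / (1! × 2! × 2! × 10!) = 90090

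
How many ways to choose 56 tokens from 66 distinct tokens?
C(66,56) = 66!/(56!×10!) = 210980549208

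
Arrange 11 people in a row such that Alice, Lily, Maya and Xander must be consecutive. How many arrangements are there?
Treat the 4 as one block: (11-4+1)! × 4! = 40320 × 24 = 967680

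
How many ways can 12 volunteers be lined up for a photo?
12! = 479001600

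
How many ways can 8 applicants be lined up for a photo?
8! = 40320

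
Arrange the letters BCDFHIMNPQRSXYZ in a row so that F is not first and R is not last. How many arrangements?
By inclusion-exclusion: 15! - 2×(15-1)! + (15-2)! = 1307674368000 - 174356582400 + 6227020800 = 1139544806400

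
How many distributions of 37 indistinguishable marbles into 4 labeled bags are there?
C(37+4-1, 4-1) = C(40, 3) = 9880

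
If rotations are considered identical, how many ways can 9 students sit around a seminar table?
Circular: fix one position, arrange the rest. (9-1)! = 40320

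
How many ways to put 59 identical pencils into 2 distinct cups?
C(59+2-1, 2-1) = C(60, 1) = 60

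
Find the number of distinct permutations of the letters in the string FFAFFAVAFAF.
11! / (4! × 6! × 1!) = 2310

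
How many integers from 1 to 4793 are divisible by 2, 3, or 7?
⌊4793/2⌋+⌊4793/3⌋+⌊4793/7⌋ - ⌊4793/6⌋-⌊4793/14⌋-⌊4793/21⌋ + ⌊4793/42⌋ = 2396+1597+684 - 798-342-228 + 114 = 3423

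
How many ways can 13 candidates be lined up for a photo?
13! = 6227020800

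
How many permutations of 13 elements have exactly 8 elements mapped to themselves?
Choose the 8 fixed points C(13,8) = 1287, derange the rest: !5 = Σ_{j=0}^{5} (-1)^j·5!/j! = 120 - 120 + 60 - 20 + 5 - 1 = 44. Product = 1287 × 44 = 56628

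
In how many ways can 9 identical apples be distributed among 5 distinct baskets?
C(9+5-1, 5-1) = C(13, 4) = 715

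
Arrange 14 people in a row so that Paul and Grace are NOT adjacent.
Total - adjacent = 14! - (14-1)!×2 = 87178291200 - 12454041600 = 74724249600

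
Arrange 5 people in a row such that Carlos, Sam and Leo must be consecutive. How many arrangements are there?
Treat the 3 as one block: (5-3+1)! × 3! = 6 × 6 = 36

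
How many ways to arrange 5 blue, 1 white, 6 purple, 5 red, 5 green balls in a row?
22! / (5! × 1! × 6! × 5! × 5!) = 903421366848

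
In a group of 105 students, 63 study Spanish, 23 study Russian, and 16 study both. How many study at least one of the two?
|A∪B| = |A| + |B| - |A∩B| = 63 + 23 - 16 = 70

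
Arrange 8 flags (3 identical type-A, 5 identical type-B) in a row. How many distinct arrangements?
8! / (3! × 5!) = 56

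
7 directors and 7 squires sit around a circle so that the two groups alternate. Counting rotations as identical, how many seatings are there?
Fix one of the directors: (7-1)! ways for the remaining directors, × 7! ways for the squires = 720 × 5040 = 3628800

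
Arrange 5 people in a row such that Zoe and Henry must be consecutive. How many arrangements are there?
Treat the 2 as one block: (5-2+1)! × 2! = 24 × 2 = 48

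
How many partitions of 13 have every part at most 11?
Let r_j(i) = number of partitions of i into parts ≤ j, for i = 0..13. r_1(i) = 1 for all i; r_j(i) = r_{j-1}(i) + r_j(i-j). Rows j = 2..11: ≤2: 1 1 2 2 3 3 4 4 5 5 6 6 7 7; ≤3: 1 1 2 3 4 5 7 8 10 12 14 16 19 21; ≤4: 1 1 2 3 5 6 9 11 15 18 23 27 34 39; ≤5: 1 1 2 3 5 7 10 13 18 23 30 37 47 57; ≤6: 1 1 2 3 5 7 11 14 20 26 35 44 58 71; ≤7: 1 1 2 3 5 7 11 15 21 28 38 49 65 82; ≤8: 1 1 2 3 5 7 11 15 22 29 40 52 70 89; ≤9: 1 1 2 3 5 7 11 15 22 30 41 54 73 94; ≤10: 1 1 2 3 5 7 11 15 22 30 42 55 75 97; ≤11: 1 1 2 3 5 7 11 15 22 30 42 56 76 99. r_11(13) = 99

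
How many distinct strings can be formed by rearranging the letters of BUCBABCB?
8! / (4! × 1! × 2! × 1!) = 840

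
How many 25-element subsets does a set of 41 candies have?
C(41,25) = 41!/(25!×16!) = 103077446706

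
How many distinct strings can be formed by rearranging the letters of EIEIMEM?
7! / (3! × 2! × 2!) = 210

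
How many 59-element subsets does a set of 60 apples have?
C(60,59) = 60!/(59!×1!) = 60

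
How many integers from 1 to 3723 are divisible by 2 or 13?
⌊3723/2⌋ + ⌊3723/13⌋ - ⌊3723/26⌋ = 1861 + 286 - 143 = 2004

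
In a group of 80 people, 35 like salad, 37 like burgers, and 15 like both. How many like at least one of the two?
|A∪B| = |A| + |B| - |A∩B| = 35 + 37 - 15 = 57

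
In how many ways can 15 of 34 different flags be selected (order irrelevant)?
C(34,15) = 34!/(15!×19!) = 1855967520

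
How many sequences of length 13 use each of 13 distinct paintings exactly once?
13! = 6227020800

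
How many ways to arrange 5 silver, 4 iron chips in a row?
9! / (5! × 4!) = 126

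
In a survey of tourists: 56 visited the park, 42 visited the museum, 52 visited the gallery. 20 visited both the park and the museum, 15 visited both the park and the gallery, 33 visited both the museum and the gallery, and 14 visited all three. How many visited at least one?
|A∪B∪C| = 56+42+52-20-15-33+14 = 96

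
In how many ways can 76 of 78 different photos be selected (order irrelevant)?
C(78,76) = 78!/(76!×2!) = 3003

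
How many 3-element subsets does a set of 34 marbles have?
C(34,3) = 34!/(3!×31!) = 5984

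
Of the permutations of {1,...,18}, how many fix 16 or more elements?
Exactly j fixed points: C(18,j)·!(18-j); sum over j ≥ 16 (derangement numbers via !m = (m-1)·(!(m-1) + !(m-2)): !0..!2 = 1, 0, 1). Σ_{j=16}^{18} C(18,j)·!(18-j) = C(18,16)·!2 + C(18,17)·!1 + C(18,18)·!0 = 153·1 + 18·0 + 1·1 = 154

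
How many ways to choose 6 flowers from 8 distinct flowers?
C(8,6) = 8!/(6!×2!) = 28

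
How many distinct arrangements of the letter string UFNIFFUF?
8! / (1! × 1! × 2! × 4!) = 840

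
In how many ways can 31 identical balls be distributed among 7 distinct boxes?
C(31+7-1, 7-1) = C(37, 6) = 2324784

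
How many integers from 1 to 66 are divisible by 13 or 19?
⌊66/13⌋ + ⌊66/19⌋ - ⌊66/247⌋ = 5 + 3 - 0 = 8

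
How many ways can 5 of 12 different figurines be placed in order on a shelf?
P(12,5) = 12!/(12-5)! = 95040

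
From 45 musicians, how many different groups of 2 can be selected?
C(45,2) = 45!/(2!×43!) = 990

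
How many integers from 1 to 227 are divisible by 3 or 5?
⌊227/3⌋ + ⌊227/5⌋ - ⌊227/15⌋ = 75 + 45 - 15 = 105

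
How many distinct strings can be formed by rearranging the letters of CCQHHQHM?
8! / (2! × 1! × 3! × 2!) = 1680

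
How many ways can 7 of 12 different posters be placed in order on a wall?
P(12,7) = 12!/(12-7)! = 3991680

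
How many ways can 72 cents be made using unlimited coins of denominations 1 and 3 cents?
Coefficient of x^72 in 1/(1-x^1) · 1/(1-x^3). Use j coins of 3 for j = 0..⌊72/3⌋ = 24, the rest in 1s: 24 + 1 = 25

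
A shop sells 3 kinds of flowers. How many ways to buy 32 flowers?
C(32+3-1, 3-1) = C(34, 2) = 561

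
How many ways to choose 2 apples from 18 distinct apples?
C(18,2) = 18!/(2!×16!) = 153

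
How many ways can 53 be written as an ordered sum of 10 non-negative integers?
C(53+10-1, 10-1) = C(62, 9) = 20286591270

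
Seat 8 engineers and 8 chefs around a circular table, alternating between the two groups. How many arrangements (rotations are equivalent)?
Fix one of the engineers: (8-1)! ways for the remaining engineers, × 8! ways for the chefs = 5040 × 40320 = 203212800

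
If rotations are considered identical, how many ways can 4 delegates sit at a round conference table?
Circular: fix one position, arrange the rest. (4-1)! = 6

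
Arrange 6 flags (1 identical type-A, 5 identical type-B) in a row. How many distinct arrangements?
6! / (1! × 5!) = 6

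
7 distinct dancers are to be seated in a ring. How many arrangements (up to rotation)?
Circular: fix one position, arrange the rest. (7-1)! = 720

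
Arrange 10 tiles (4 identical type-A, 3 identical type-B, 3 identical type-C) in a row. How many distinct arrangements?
10! / (4! × 3! × 3!) = 4200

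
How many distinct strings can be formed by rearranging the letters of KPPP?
4! / (3! × 1!) = 4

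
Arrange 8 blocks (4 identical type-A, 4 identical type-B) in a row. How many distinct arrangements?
8! / (4! × 4!) = 70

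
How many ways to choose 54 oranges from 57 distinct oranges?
C(57,54) = 57!/(54!×3!) = 29260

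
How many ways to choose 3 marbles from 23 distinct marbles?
C(23,3) = 23!/(3!×20!) = 1771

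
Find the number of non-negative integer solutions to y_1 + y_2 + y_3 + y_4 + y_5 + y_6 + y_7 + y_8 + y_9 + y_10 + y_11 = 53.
C(53+11-1, 11-1) = C(63, 10) = 127805525001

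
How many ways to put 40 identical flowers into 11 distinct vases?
C(40+11-1, 11-1) = C(50, 10) = 10272278170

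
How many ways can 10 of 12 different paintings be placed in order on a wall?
P(12,10) = 12!/(12-10)! = 239500800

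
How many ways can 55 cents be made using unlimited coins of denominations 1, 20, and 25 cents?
Coefficient of x^55 in 1/(1-x^1) · 1/(1-x^20) · 1/(1-x^25). Case on j = number of 25-cent coins (j = 0..2); remainder r = 55 - 25j is made from {1,20} in ⌊r/20⌋+1 ways. r = 55, 30, 5 → 3 + 2 + 1 = 6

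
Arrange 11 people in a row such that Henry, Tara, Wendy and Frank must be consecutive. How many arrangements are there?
Treat the 4 as one block: (11-4+1)! × 4! = 40320 × 24 = 967680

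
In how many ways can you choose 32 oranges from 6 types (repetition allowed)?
C(32+6-1, 6-1) = C(37, 5) = 435897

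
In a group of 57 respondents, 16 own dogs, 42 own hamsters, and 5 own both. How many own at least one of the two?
|A∪B| = |A| + |B| - |A∩B| = 16 + 42 - 5 = 53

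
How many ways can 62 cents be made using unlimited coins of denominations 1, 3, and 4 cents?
Coefficient of x^62 in 1/(1-x^1) · 1/(1-x^3) · 1/(1-x^4). Case on j = number of 4-cent coins (j = 0..15); remainder r = 62 - 4j is made from {1,3} in ⌊r/3⌋+1 ways. r = 62, 58, 54, 50, 46, 42, 38, 34, 30, 26, 22, 18, 14, 10, 6, 2 → 21 + 20 + 19 + 17 + 16 + 15 + 13 + 12 + 11 + 9 + 8 + 7 + 5 + 4 + 3 + 1 = 181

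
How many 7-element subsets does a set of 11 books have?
C(11,7) = 11!/(7!×4!) = 330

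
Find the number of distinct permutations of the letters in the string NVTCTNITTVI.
11! / (4! × 2! × 2! × 2! × 1!) = 207900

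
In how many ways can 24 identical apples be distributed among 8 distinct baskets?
C(24+8-1, 8-1) = C(31, 7) = 2629575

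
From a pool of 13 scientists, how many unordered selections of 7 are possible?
C(13,7) = 13!/(7!×6!) = 1716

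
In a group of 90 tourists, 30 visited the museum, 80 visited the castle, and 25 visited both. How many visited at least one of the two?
|A∪B| = |A| + |B| - |A∩B| = 30 + 80 - 25 = 85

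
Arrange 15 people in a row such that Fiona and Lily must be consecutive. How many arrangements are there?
Treat the 2 as one block: (15-2+1)! × 2! = 87178291200 × 2 = 174356582400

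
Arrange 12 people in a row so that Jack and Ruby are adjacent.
Treat as block: (12-1)! × 2! = 39916800 × 2 = 79833600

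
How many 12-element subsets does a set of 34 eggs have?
C(34,12) = 34!/(12!×22!) = 548354040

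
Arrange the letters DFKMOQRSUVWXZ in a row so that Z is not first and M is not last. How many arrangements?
By inclusion-exclusion: 13! - 2×(13-1)! + (13-2)! = 6227020800 - 958003200 + 39916800 = 5308934400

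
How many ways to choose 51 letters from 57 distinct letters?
C(57,51) = 57!/(51!×6!) = 36288252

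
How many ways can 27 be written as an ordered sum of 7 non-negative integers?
C(27+7-1, 7-1) = C(33, 6) = 1107568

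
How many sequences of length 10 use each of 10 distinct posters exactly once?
10! = 3628800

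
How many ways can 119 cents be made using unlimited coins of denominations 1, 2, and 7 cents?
Coefficient of x^119 in 1/(1-x^1) · 1/(1-x^2) · 1/(1-x^7). Case on j = number of 7-cent coins (j = 0..17); remainder r = 119 - 7j is made from {1,2} in ⌊r/2⌋+1 ways. r = 119, 112, 105, 98, 91, 84, 77, 70, 63, 56, 49, 42, 35, 28, 21, 14, 7, 0 → 60 + 57 + 53 + 50 + 46 + 43 + 39 + 36 + 32 + 29 + 25 + 22 + 18 + 15 + 11 + 8 + 4 + 1 = 549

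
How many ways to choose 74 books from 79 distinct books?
C(79,74) = 79!/(74!×5!) = 22537515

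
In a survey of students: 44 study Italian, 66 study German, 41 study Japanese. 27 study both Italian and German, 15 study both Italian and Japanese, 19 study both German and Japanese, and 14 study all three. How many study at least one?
|A∪B∪C| = 44+66+41-27-15-19+14 = 104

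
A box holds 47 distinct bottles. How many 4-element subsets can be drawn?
C(47,4) = 47!/(4!×43!) = 178365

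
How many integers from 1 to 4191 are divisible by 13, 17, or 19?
⌊4191/13⌋+⌊4191/17⌋+⌊4191/19⌋ - ⌊4191/221⌋-⌊4191/247⌋-⌊4191/323⌋ + ⌊4191/4199⌋ = 322+246+220 - 18-16-12 + 0 = 742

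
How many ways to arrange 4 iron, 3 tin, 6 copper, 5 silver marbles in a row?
18! / (4! × 3! × 6! × 5!) = 514594080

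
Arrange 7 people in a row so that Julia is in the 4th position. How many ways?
Fix one position: (7-1)! = 720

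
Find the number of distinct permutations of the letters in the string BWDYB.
5! / (1! × 2! × 1! × 1!) = 60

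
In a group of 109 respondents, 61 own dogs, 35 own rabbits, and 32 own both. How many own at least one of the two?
|A∪B| = |A| + |B| - |A∩B| = 61 + 35 - 32 = 64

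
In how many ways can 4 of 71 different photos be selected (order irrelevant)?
C(71,4) = 71!/(4!×67!) = 971635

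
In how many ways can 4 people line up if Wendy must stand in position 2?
Fix one position: (4-1)! = 6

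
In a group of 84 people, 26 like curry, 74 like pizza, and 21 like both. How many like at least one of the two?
|A∪B| = |A| + |B| - |A∩B| = 26 + 74 - 21 = 79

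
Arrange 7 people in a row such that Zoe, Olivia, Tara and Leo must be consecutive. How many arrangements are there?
Treat the 4 as one block: (7-4+1)! × 4! = 24 × 24 = 576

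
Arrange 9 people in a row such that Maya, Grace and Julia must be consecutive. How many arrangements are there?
Treat the 3 as one block: (9-3+1)! × 3! = 5040 × 6 = 30240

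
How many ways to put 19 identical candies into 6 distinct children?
C(19+6-1, 6-1) = C(24, 5) = 42504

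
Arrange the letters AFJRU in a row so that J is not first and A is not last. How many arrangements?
By inclusion-exclusion: 5! - 2×(5-1)! + (5-2)! = 120 - 48 + 6 = 78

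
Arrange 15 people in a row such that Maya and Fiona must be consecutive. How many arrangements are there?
Treat the 2 as one block: (15-2+1)! × 2! = 87178291200 × 2 = 174356582400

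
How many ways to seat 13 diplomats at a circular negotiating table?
Circular: fix one position, arrange the rest. (13-1)! = 479001600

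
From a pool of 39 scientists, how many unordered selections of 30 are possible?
C(39,30) = 39!/(30!×9!) = 211915132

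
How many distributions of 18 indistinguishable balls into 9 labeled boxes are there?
C(18+9-1, 9-1) = C(26, 8) = 1562275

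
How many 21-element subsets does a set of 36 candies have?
C(36,21) = 36!/(21!×15!) = 5567902560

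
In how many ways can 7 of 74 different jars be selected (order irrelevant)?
C(74,7) = 74!/(7!×67!) = 1799579064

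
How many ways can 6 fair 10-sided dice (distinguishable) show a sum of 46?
Coefficient of x^46 in (x + x² + ... + x^10)^6. By inclusion-exclusion on dice exceeding 10: Σ_j (-1)^j C(6,j)·C(46-1-10j, 5) = C(6,0)·C(45,5) - C(6,1)·C(35,5) + C(6,2)·C(25,5) - C(6,3)·C(15,5) + C(6,4)·C(5,5) = 1·1221759 - 6·324632 + 15·53130 - 20·3003 + 15·1 = 10872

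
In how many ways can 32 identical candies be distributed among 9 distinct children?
C(32+9-1, 9-1) = C(40, 8) = 76904685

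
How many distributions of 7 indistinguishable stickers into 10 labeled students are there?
C(7+10-1, 10-1) = C(16, 9) = 11440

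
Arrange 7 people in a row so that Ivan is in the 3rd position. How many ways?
Fix one position: (7-1)! = 720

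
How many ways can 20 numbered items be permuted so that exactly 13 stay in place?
Choose the 13 fixed points C(20,13) = 77520, derange the rest: !7 = Σ_{j=0}^{7} (-1)^j·7!/j! = 5040 - 5040 + 2520 - 840 + 210 - 42 + 7 - 1 = 1854. Product = 77520 × 1854 = 143722080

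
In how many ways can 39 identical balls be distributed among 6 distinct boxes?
C(39+6-1, 6-1) = C(44, 5) = 1086008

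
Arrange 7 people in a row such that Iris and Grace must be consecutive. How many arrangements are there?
Treat the 2 as one block: (7-2+1)! × 2! = 720 × 2 = 1440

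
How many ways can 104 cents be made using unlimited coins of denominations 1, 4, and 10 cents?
Coefficient of x^104 in 1/(1-x^1) · 1/(1-x^4) · 1/(1-x^10). Case on j = number of 10-cent coins (j = 0..10); remainder r = 104 - 10j is made from {1,4} in ⌊r/4⌋+1 ways. r = 104, 94, 84, 74, 64, 54, 44, 34, 24, 14, 4 → 27 + 24 + 22 + 19 + 17 + 14 + 12 + 9 + 7 + 4 + 2 = 157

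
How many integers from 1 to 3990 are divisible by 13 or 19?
⌊3990/13⌋ + ⌊3990/19⌋ - ⌊3990/247⌋ = 306 + 210 - 16 = 500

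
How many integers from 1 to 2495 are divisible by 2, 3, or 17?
⌊2495/2⌋+⌊2495/3⌋+⌊2495/17⌋ - ⌊2495/6⌋-⌊2495/34⌋-⌊2495/51⌋ + ⌊2495/102⌋ = 1247+831+146 - 415-73-48 + 24 = 1712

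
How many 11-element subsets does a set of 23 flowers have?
C(23,11) = 23!/(11!×12!) = 1352078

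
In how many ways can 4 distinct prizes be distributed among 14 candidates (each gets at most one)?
P(14,4) = 14!/(14-4)! = 24024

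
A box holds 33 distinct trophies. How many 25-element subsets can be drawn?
C(33,25) = 33!/(25!×8!) = 13884156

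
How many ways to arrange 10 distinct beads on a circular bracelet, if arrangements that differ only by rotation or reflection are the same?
(10-1)!/2 = 362880/2 = 181440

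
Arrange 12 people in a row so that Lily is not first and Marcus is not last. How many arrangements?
By inclusion-exclusion: 12! - 2×(12-1)! + (12-2)! = 479001600 - 79833600 + 3628800 = 402796800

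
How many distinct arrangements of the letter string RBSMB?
5! / (1! × 1! × 1! × 2!) = 60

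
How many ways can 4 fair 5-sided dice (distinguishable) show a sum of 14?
Coefficient of x^14 in (x + x² + ... + x^5)^4. By inclusion-exclusion on dice exceeding 5: Σ_j (-1)^j C(4,j)·C(14-1-5j, 3) = C(4,0)·C(13,3) - C(4,1)·C(8,3) + C(4,2)·C(3,3) = 1·286 - 4·56 + 6·1 = 68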